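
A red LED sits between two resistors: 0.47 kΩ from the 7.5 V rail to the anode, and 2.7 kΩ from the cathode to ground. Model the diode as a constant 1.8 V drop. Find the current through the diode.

The two resistors are in series with the diode, so KVL gives 7.5 = I·0.47 + 1.8 + I·2.7.
I = (7.5 − 1.8) / (0.47 + 2.7) kΩ = 5.7 / 3.17 = 1.8 mA.

I ≈ 1.8 mA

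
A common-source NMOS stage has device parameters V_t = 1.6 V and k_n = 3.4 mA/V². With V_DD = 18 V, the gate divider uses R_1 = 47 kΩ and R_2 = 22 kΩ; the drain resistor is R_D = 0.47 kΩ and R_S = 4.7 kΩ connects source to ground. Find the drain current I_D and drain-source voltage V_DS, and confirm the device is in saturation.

V_G = V_DD·R_2/(R_1+R_2) = 18×22/69 = 5.74 V.
Assume saturation: I_D = (k_n/2)(V_GS − V_t)² with V_GS = V_G − I_D·R_S = 5.74 − 4.7·I_D.
Substituting gives 37.6·I_D² − 67.1·I_D + 29.1 = 0, with roots I_D = 0.74 or 1.05 mA.
The root I_D = 1.05 mA gives V_GS = 0.815 V ≤ V_t, so take I_D = 0.74 mA.
Then V_GS = 2.26 V and V_DS = V_DD − I_D(R_D+R_S) = 18 − 0.74×5.17 = 14.2 V.
Saturation requires V_DS ≥ V_GS − V_t = 0.66 V; 14.2 ≥ 0.66 ✓.

I_D ≈ 0.74 mA, V_DS ≈ 14 V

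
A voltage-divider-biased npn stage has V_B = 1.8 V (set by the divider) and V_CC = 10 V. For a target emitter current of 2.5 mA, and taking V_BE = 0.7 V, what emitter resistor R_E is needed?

R_E ≈ 0.44 kΩ

V_E = V_B − V_BE = 1.8 − 0.7 = 1.1 V.
R_E = V_E / I_E = 1.1 / 2.5 = 0.44 kΩ.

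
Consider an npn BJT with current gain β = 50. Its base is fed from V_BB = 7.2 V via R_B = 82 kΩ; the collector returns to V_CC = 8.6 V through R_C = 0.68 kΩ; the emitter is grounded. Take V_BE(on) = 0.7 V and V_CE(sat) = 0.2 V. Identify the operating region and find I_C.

Assume active. Base-emitter loop: I_B = (V_BB − V_BE)/R_B = (7.2 − 0.7)/82 = 0.0793 mA.
I_C = β·I_B = 50×0.0793 = 3.96 mA.
V_CE = V_CC − I_C·R_C = 8.6 − 3.96×0.68 = 5.9 V > V_CE(sat), so the active-region assumption holds.

active; I_C ≈ 4 mA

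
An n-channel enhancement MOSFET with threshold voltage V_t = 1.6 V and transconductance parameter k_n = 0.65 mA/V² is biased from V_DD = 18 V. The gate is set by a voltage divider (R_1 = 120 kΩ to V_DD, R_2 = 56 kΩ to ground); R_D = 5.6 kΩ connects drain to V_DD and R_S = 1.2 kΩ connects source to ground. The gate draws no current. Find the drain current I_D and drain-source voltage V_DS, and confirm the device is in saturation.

V_G = V_DD·R_2/(R_1+R_2) = 18×56/176 = 5.73 V.
Assume saturation: I_D = (k_n/2)(V_GS − V_t)² with V_GS = V_G − I_D·R_S = 5.73 − 1.2·I_D.
Substituting gives 0.468·I_D² − 4.22·I_D + 5.54 = 0, with roots I_D = 1.59 or 7.42 mA.
The root I_D = 7.42 mA gives V_GS = -3.18 V ≤ V_t, so take I_D = 1.59 mA.
Then V_GS = 3.81 V and V_DS = V_DD − I_D(R_D+R_S) = 18 − 1.59×6.8 = 7.16 V.
Saturation requires V_DS ≥ V_GS − V_t = 2.21 V; 7.16 ≥ 2.21 ✓.

I_D ≈ 1.6 mA, V_DS ≈ 7.2 V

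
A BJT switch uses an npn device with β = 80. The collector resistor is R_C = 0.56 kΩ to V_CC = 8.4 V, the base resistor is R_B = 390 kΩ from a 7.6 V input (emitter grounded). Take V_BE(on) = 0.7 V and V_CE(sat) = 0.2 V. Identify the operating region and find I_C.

Assume active. Base-emitter loop: I_B = (V_BB − V_BE)/R_B = (7.6 − 0.7)/390 = 0.0177 mA.
I_C = β·I_B = 80×0.0177 = 1.42 mA.
V_CE = V_CC − I_C·R_C = 8.4 − 1.42×0.56 = 7.61 V > V_CE(sat), so the active-region assumption holds.

active; I_C ≈ 1.4 mA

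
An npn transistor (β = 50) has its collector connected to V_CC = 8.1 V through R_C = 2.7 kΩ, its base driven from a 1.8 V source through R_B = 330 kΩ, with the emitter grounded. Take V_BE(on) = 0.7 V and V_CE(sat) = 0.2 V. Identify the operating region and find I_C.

active; I_C ≈ 0.17 mA

Assume active. Base-emitter loop: I_B = (V_BB − V_BE)/R_B = (1.8 − 0.7)/330 = 0.00333 mA.
I_C = β·I_B = 50×0.00333 = 0.167 mA.
V_CE = V_CC − I_C·R_C = 8.1 − 0.167×2.7 = 7.65 V > V_CE(sat), so the active-region assumption holds.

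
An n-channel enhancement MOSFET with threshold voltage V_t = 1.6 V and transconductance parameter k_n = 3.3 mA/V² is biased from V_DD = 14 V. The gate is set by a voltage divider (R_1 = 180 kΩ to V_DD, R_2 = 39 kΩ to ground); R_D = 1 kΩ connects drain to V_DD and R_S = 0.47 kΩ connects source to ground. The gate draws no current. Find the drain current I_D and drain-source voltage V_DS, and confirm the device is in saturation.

V_G = V_DD·R_2/(R_1+R_2) = 14×39/219 = 2.49 V.
Assume saturation: I_D = (k_n/2)(V_GS − V_t)² with V_GS = V_G − I_D·R_S = 2.49 − 0.47·I_D.
Substituting gives 0.364·I_D² − 2.39·I_D + 1.32 = 0, with roots I_D = 0.608 or 5.94 mA.
The root I_D = 5.94 mA gives V_GS = -0.297 V ≤ V_t, so take I_D = 0.608 mA.
Then V_GS = 2.21 V and V_DS = V_DD − I_D(R_D+R_S) = 14 − 0.608×1.47 = 13.1 V.
Saturation requires V_DS ≥ V_GS − V_t = 0.607 V; 13.1 ≥ 0.607 ✓.

I_D ≈ 0.61 mA, V_DS ≈ 13 V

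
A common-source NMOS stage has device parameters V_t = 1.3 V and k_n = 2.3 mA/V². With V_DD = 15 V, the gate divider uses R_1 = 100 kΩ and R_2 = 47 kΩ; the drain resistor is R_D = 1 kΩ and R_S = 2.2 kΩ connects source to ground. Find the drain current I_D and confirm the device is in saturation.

I_D ≈ 1.1 mA

V_G = V_DD·R_2/(R_1+R_2) = 15×47/147 = 4.8 V.
Assume saturation: I_D = (k_n/2)(V_GS − V_t)² with V_GS = V_G − I_D·R_S = 4.8 − 2.2·I_D.
Substituting gives 5.57·I_D² − 18.7·I_D + 14.1 = 0, with roots I_D = 1.14 or 2.22 mA.
The root I_D = 2.22 mA gives V_GS = -0.0896 V ≤ V_t, so take I_D = 1.14 mA.
Then V_GS = 2.29 V and V_DS = V_DD − I_D(R_D+R_S) = 15 − 1.14×3.2 = 11.4 V.
Saturation requires V_DS ≥ V_GS − V_t = 0.994 V; 11.4 ≥ 0.994 ✓.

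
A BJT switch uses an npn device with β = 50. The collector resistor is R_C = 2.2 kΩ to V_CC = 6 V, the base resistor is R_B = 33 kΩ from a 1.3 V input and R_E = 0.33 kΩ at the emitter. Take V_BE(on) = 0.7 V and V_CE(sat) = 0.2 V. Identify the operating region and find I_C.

Assume active. Base-emitter loop: I_B = (V_BB − V_BE)/(R_B + (β+1)R_E) = (1.3 − 0.7)/(33 + 51×0.33) = 0.012 mA.
I_C = β·I_B = 50×0.012 = 0.602 mA.
V_CE = V_CC − I_C·R_C − I_E·R_E = 6 − 0.602×2.2 − 0.614×0.33 = 4.47 V > V_CE(sat), so the active-region assumption holds.

active; I_C ≈ 0.6 mA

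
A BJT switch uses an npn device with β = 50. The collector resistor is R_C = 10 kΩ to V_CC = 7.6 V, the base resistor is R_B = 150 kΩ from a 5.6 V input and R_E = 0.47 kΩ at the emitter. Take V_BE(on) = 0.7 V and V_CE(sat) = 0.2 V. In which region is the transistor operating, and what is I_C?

saturation; I_C ≈ 0.71 mA

Assume active: I_B = (5.6 − 0.7)/(150 + 51×0.47) = 0.0282 mA, I_C = β·I_B = 1.41 mA.
Then V_CE = 7.6 − 1.41×10 − 1.44×0.47 = -7.16 V < 0.2 V — the active assumption fails.
Re-solve with V_CE = 0.2 V. KCL at the emitter: V_E/R_E = (V_BB−0.7−V_E)/R_B + (V_CC−0.2−V_E)/R_C, giving V_E = 0.346 V.
I_C = (V_CC − 0.2 − V_E)/R_C = (7.4 − 0.346)/10 = 0.705 mA.
Check: I_B = (4.9 − 0.346)/150 = 0.0304 mA, and β·I_B = 1.52 mA > I_C, confirming saturation.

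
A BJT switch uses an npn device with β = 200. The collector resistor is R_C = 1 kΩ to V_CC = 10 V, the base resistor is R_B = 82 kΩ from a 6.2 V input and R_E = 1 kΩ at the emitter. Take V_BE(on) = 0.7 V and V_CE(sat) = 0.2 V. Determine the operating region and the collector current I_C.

Assume active. Base-emitter loop: I_B = (V_BB − V_BE)/(R_B + (β+1)R_E) = (6.2 − 0.7)/(82 + 201×1) = 0.0194 mA.
I_C = β·I_B = 200×0.0194 = 3.89 mA.
V_CE = V_CC − I_C·R_C − I_E·R_E = 10 − 3.89×1 − 3.91×1 = 2.21 V > V_CE(sat), so the active-region assumption holds.

active; I_C ≈ 3.9 mA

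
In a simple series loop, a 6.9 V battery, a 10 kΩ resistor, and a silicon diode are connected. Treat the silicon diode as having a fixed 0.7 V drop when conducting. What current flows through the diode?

I ≈ 0.62 mA

KVL around the loop: 6.9 = V_D + I·R = 0.7 + I × 10 kΩ.
So I = (6.9 − 0.7) / 10 kΩ = 6.2 / 10 = 0.62 mA.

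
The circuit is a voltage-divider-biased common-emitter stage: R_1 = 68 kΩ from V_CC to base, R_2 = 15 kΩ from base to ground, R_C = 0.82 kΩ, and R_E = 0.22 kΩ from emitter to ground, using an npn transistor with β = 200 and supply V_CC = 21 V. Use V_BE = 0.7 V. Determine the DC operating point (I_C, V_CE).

Thevenize the base divider: V_Th = V_CC·R_2/(R_1+R_2) = 21×15/83 = 3.8 V, R_Th = R_1‖R_2 = 12.3 kΩ.
Base-emitter loop: V_Th = I_B·R_Th + V_BE + (β+1)I_B·R_E, so I_B = (3.8 − 0.7) / (12.3 + 201×0.22) = 0.0548 mA.
I_C = β·I_B = 200×0.0548 = 11 mA, and I_E = (β+1)I_B = 11 mA.
V_CE = V_CC − I_C·R_C − I_E·R_E = 21 − 11×0.82 − 11×0.22 = 9.6 V.
V_CE = 9.6 V > 0.2 V confirms active-region operation.

I_C ≈ 11 mA, V_CE ≈ 9.6 V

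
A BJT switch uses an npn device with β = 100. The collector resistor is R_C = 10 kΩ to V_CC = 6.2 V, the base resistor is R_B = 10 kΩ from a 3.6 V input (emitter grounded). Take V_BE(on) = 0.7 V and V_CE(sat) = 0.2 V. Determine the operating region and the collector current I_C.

Assume active: I_B = (3.6 − 0.7)/10 = 0.29 mA, giving I_C = β·I_B = 29 mA.
But then V_CE = 6.2 − 29×10 = -284 V < V_CE(sat) = 0.2 V — impossible in the active region.
So the transistor is saturated. With V_CE = 0.2 V, I_C = (V_CC − 0.2)/R_C = 6/10 = 0.6 mA.
Check: β·I_B = 29 mA > I_C = 0.6 mA, confirming saturation.

saturation; I_C ≈ 0.6 mA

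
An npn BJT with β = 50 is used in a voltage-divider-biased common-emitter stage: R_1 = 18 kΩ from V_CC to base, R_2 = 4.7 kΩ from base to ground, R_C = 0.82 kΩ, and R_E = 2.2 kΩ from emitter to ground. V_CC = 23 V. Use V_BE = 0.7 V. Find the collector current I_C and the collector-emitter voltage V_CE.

Thevenize the base divider: V_Th = V_CC·R_2/(R_1+R_2) = 23×4.7/22.7 = 4.76 V, R_Th = R_1‖R_2 = 3.73 kΩ.
Base-emitter loop: V_Th = I_B·R_Th + V_BE + (β+1)I_B·R_E, so I_B = (4.76 − 0.7) / (3.73 + 51×2.2) = 0.035 mA.
I_C = β·I_B = 50×0.035 = 1.75 mA, and I_E = (β+1)I_B = 1.79 mA.
V_CE = V_CC − I_C·R_C − I_E·R_E = 23 − 1.75×0.82 − 1.79×2.2 = 17.6 V.
V_CE = 17.6 V > 0.2 V confirms active-region operation.

I_C ≈ 1.8 mA, V_CE ≈ 18 V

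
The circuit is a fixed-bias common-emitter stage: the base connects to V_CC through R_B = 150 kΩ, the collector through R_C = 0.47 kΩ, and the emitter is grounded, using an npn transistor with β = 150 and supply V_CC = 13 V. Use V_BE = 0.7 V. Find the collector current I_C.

Base loop: V_CC = I_B·R_B + V_BE, so I_B = (13 − 0.7)/150 kΩ = 0.082 mA.
In the active region I_C = β·I_B = 150 × 0.082 = 12.3 mA.
Collector loop: V_CE = V_CC − I_C·R_C = 13 − 12.3×0.47 = 7.22 V.
Since V_CE = 7.22 V > V_CE(sat) ≈ 0.2 V, the transistor is in the active region as assumed.

I_C ≈ 12 mA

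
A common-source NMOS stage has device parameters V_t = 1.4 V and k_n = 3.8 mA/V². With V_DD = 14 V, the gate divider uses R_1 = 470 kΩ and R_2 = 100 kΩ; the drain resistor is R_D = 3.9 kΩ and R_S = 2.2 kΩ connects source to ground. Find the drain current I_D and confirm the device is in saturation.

I_D ≈ 0.3 mA

V_G = V_DD·R_2/(R_1+R_2) = 14×100/570 = 2.46 V.
Assume saturation: I_D = (k_n/2)(V_GS − V_t)² with V_GS = V_G − I_D·R_S = 2.46 − 2.2·I_D.
Substituting gives 9.2·I_D² − 9.83·I_D + 2.12 = 0, with roots I_D = 0.3 or 0.769 mA.
The root I_D = 0.769 mA gives V_GS = 0.764 V ≤ V_t, so take I_D = 0.3 mA.
Then V_GS = 1.8 V and V_DS = V_DD − I_D(R_D+R_S) = 14 − 0.3×6.1 = 12.2 V.
Saturation requires V_DS ≥ V_GS − V_t = 0.397 V; 12.2 ≥ 0.397 ✓.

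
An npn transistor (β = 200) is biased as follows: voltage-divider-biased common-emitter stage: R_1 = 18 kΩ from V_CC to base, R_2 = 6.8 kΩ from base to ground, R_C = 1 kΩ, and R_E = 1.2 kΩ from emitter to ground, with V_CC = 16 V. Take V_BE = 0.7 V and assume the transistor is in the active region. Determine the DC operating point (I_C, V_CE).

I_C ≈ 3 mA, V_CE ≈ 9.4 V

Thevenize the base divider: V_Th = V_CC·R_2/(R_1+R_2) = 16×6.8/24.8 = 4.39 V, R_Th = R_1‖R_2 = 4.94 kΩ.
Base-emitter loop: V_Th = I_B·R_Th + V_BE + (β+1)I_B·R_E, so I_B = (4.39 − 0.7) / (4.94 + 201×1.2) = 0.015 mA.
I_C = β·I_B = 200×0.015 = 3 mA, and I_E = (β+1)I_B = 3.01 mA.
V_CE = V_CC − I_C·R_C − I_E·R_E = 16 − 3×1 − 3.01×1.2 = 9.39 V.
V_CE = 9.39 V > 0.2 V confirms active-region operation.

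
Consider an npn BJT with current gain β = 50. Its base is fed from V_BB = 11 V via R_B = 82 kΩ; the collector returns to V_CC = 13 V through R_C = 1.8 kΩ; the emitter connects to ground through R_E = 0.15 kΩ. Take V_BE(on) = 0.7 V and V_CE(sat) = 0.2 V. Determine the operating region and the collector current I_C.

active; I_C ≈ 5.7 mA

Assume active. Base-emitter loop: I_B = (V_BB − V_BE)/(R_B + (β+1)R_E) = (11 − 0.7)/(82 + 51×0.15) = 0.115 mA.
I_C = β·I_B = 50×0.115 = 5.74 mA.
V_CE = V_CC − I_C·R_C − I_E·R_E = 13 − 5.74×1.8 − 5.86×0.15 = 1.78 V > V_CE(sat), so the active-region assumption holds.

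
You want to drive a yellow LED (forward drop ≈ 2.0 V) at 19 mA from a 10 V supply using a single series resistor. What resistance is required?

The resistor drops V_S − V_D = 10 − 2.0 = 8 V at 19 mA.
R = 8 V / 19 mA = 0.421 kΩ.

R ≈ 0.42 kΩ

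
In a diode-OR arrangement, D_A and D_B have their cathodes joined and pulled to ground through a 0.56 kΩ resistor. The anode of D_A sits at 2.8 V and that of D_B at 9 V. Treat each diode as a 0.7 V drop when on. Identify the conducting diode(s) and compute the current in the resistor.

Assume both conduct. Then node N would need to be at both 2.8−0.7 = 2.1 V and 9−0.7 = 8.3 V, which is impossible.
Assume only D_B conducts: V_N = 9 − 0.7 = 8.3 V, so I_R = 8.3/0.56 = 14.8 mA.
Check D_A: its anode-to-cathode voltage is 2.8 − 8.3 = -5.5 V < 0.7 V, so it is off. The assumption is consistent.

Only D_B conducts; I_R ≈ 15 mA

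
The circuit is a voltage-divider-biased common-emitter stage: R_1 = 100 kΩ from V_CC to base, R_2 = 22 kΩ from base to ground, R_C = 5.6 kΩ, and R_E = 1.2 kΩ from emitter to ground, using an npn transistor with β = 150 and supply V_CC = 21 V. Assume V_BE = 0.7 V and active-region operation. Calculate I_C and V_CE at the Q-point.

I_C ≈ 2.3 mA, V_CE ≈ 5.2 V

Thevenize the base divider: V_Th = V_CC·R_2/(R_1+R_2) = 21×22/122 = 3.79 V, R_Th = R_1‖R_2 = 18 kΩ.
Base-emitter loop: V_Th = I_B·R_Th + V_BE + (β+1)I_B·R_E, so I_B = (3.79 − 0.7) / (18 + 151×1.2) = 0.0155 mA.
I_C = β·I_B = 150×0.0155 = 2.32 mA, and I_E = (β+1)I_B = 2.34 mA.
V_CE = V_CC − I_C·R_C − I_E·R_E = 21 − 2.32×5.6 − 2.34×1.2 = 5.18 V.
V_CE = 5.18 V > 0.2 V confirms active-region operation.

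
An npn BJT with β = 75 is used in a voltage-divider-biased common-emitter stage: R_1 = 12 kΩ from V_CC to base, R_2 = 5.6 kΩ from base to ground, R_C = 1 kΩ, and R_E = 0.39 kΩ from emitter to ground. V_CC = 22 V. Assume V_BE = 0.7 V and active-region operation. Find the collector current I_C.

I_C ≈ 14 mA

Thevenize the base divider: V_Th = V_CC·R_2/(R_1+R_2) = 22×5.6/17.6 = 7 V, R_Th = R_1‖R_2 = 3.82 kΩ.
Base-emitter loop: V_Th = I_B·R_Th + V_BE + (β+1)I_B·R_E, so I_B = (7 − 0.7) / (3.82 + 76×0.39) = 0.188 mA.
I_C = β·I_B = 75×0.188 = 14.1 mA, and I_E = (β+1)I_B = 14.3 mA.
V_CE = V_CC − I_C·R_C − I_E·R_E = 22 − 14.1×1 − 14.3×0.39 = 2.3 V.
V_CE = 2.3 V > 0.2 V confirms active-region operation.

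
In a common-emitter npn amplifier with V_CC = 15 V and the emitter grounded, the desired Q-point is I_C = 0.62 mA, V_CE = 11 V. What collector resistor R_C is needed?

R_C ≈ 6.5 kΩ

Collector loop: V_CC = I_C·R_C + V_CE.
R_C = (V_CC − V_CE)/I_C = (15 − 11)/0.62 = 6.45 kΩ.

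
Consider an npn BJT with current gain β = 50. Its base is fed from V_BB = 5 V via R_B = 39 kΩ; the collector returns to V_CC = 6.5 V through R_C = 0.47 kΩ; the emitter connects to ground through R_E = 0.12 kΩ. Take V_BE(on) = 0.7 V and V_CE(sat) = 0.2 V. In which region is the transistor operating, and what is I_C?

active; I_C ≈ 4.8 mA

Assume active. Base-emitter loop: I_B = (V_BB − V_BE)/(R_B + (β+1)R_E) = (5 − 0.7)/(39 + 51×0.12) = 0.0953 mA.
I_C = β·I_B = 50×0.0953 = 4.77 mA.
V_CE = V_CC − I_C·R_C − I_E·R_E = 6.5 − 4.77×0.47 − 4.86×0.12 = 3.68 V > V_CE(sat), so the active-region assumption holds.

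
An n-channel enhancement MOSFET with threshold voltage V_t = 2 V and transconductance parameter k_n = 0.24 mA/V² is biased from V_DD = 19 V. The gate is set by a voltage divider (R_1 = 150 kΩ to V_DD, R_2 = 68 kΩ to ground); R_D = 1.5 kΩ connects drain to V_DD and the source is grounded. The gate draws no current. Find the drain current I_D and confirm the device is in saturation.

I_D ≈ 1.9 mA

V_G = V_DD·R_2/(R_1+R_2) = 19×68/218 = 5.93 V. With the source grounded, V_GS = V_G = 5.93 V.
Assume saturation: I_D = (k_n/2)(V_GS − V_t)² = (0.24/2)×(5.93 − 2)² = 0.12×3.93² = 1.85 mA.
V_DS = V_DD − I_D·R_D = 19 − 1.85×1.5 = 16.2 V.
Saturation requires V_DS ≥ V_GS − V_t = 3.93 V; 16.2 ≥ 3.93 ✓.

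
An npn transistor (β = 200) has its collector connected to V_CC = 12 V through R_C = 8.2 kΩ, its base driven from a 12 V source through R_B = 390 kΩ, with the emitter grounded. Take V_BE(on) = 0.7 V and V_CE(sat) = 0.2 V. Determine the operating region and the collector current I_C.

saturation; I_C ≈ 1.4 mA

Assume active: I_B = (12 − 0.7)/390 = 0.029 mA, giving I_C = β·I_B = 5.79 mA.
But then V_CE = 12 − 5.79×8.2 = -35.5 V < V_CE(sat) = 0.2 V — impossible in the active region.
So the transistor is saturated. With V_CE = 0.2 V, I_C = (V_CC − 0.2)/R_C = 11.8/8.2 = 1.44 mA.
Check: β·I_B = 5.79 mA > I_C = 1.44 mA, confirming saturation.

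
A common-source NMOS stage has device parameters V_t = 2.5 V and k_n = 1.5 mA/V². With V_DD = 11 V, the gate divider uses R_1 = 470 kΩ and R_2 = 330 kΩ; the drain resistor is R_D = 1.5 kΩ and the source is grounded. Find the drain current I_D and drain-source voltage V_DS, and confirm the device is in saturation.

I_D ≈ 3.1 mA, V_DS ≈ 6.3 V

V_G = V_DD·R_2/(R_1+R_2) = 11×330/800 = 4.54 V. With the source grounded, V_GS = V_G = 4.54 V.
Assume saturation: I_D = (k_n/2)(V_GS − V_t)² = (1.5/2)×(4.54 − 2.5)² = 0.75×2.04² = 3.11 mA.
V_DS = V_DD − I_D·R_D = 11 − 3.11×1.5 = 6.33 V.
Saturation requires V_DS ≥ V_GS − V_t = 2.04 V; 6.33 ≥ 2.04 ✓.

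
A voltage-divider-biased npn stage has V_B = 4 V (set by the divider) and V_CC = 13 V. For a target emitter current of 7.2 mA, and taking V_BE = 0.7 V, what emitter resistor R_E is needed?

R_E ≈ 0.46 kΩ

V_E = V_B − V_BE = 4 − 0.7 = 3.3 V.
R_E = V_E / I_E = 3.3 / 7.2 = 0.458 kΩ.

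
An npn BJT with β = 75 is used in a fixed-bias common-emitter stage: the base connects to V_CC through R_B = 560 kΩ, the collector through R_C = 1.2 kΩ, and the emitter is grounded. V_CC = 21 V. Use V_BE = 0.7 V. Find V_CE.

V_CE ≈ 18 V

Base loop: V_CC = I_B·R_B + V_BE, so I_B = (21 − 0.7)/560 kΩ = 0.0363 mA.
In the active region I_C = β·I_B = 75 × 0.0363 = 2.72 mA.
Collector loop: V_CE = V_CC − I_C·R_C = 21 − 2.72×1.2 = 17.7 V.
Since V_CE = 17.7 V > V_CE(sat) ≈ 0.2 V, the transistor is in the active region as assumed.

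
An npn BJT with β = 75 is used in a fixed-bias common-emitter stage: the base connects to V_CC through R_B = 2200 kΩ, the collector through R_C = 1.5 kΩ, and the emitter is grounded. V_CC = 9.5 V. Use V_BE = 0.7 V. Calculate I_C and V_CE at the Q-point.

I_C ≈ 0.3 mA, V_CE ≈ 9.1 V

Base loop: V_CC = I_B·R_B + V_BE, so I_B = (9.5 − 0.7)/2200 kΩ = 0.004 mA.
In the active region I_C = β·I_B = 75 × 0.004 = 0.3 mA.
Collector loop: V_CE = V_CC − I_C·R_C = 9.5 − 0.3×1.5 = 9.05 V.
Since V_CE = 9.05 V > V_CE(sat) ≈ 0.2 V, the transistor is in the active region as assumed.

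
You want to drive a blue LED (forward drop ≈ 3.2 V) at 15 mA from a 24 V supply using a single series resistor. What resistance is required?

R ≈ 1.4 kΩ

The resistor drops V_S − V_D = 24 − 3.2 = 20.8 V at 15 mA.
R = 20.8 V / 15 mA = 1.39 kΩ.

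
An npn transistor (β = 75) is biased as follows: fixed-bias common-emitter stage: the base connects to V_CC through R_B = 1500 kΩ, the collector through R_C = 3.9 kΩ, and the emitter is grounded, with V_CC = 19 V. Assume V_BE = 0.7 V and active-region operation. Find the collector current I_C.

Base loop: V_CC = I_B·R_B + V_BE, so I_B = (19 − 0.7)/1500 kΩ = 0.0122 mA.
In the active region I_C = β·I_B = 75 × 0.0122 = 0.915 mA.
Collector loop: V_CE = V_CC − I_C·R_C = 19 − 0.915×3.9 = 15.4 V.
Since V_CE = 15.4 V > V_CE(sat) ≈ 0.2 V, the transistor is in the active region as assumed.

I_C ≈ 0.92 mA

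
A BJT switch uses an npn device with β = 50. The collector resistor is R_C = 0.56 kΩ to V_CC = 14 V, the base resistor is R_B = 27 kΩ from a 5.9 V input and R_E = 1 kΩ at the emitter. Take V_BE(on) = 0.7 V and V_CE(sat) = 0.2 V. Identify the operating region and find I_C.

active; I_C ≈ 3.3 mA

Assume active. Base-emitter loop: I_B = (V_BB − V_BE)/(R_B + (β+1)R_E) = (5.9 − 0.7)/(27 + 51×1) = 0.0667 mA.
I_C = β·I_B = 50×0.0667 = 3.33 mA.
V_CE = V_CC − I_C·R_C − I_E·R_E = 14 − 3.33×0.56 − 3.4×1 = 8.73 V > V_CE(sat), so the active-region assumption holds.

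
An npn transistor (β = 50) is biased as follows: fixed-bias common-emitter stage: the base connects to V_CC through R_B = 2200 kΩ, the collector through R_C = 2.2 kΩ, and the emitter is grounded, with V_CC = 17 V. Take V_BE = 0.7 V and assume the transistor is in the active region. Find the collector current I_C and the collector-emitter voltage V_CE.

Base loop: V_CC = I_B·R_B + V_BE, so I_B = (17 − 0.7)/2200 kΩ = 0.00741 mA.
In the active region I_C = β·I_B = 50 × 0.00741 = 0.37 mA.
Collector loop: V_CE = V_CC − I_C·R_C = 17 − 0.37×2.2 = 16.2 V.
Since V_CE = 16.2 V > V_CE(sat) ≈ 0.2 V, the transistor is in the active region as assumed.

I_C ≈ 0.37 mA, V_CE ≈ 16 V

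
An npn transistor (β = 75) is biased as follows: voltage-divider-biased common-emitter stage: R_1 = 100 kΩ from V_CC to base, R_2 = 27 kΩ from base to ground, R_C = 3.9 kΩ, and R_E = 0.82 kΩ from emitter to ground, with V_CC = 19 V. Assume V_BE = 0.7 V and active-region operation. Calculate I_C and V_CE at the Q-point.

Thevenize the base divider: V_Th = V_CC·R_2/(R_1+R_2) = 19×27/127 = 4.04 V, R_Th = R_1‖R_2 = 21.3 kΩ.
Base-emitter loop: V_Th = I_B·R_Th + V_BE + (β+1)I_B·R_E, so I_B = (4.04 − 0.7) / (21.3 + 76×0.82) = 0.04 mA.
I_C = β·I_B = 75×0.04 = 3 mA, and I_E = (β+1)I_B = 3.04 mA.
V_CE = V_CC − I_C·R_C − I_E·R_E = 19 − 3×3.9 − 3.04×0.82 = 4.82 V.
V_CE = 4.82 V > 0.2 V confirms active-region operation.

I_C ≈ 3 mA, V_CE ≈ 4.8 V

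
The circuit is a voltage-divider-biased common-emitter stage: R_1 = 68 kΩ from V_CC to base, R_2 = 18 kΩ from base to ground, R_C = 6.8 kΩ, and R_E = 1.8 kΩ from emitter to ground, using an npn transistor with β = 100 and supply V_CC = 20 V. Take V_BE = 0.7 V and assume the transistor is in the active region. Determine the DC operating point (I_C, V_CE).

I_C ≈ 1.8 mA, V_CE ≈ 4.7 V

Thevenize the base divider: V_Th = V_CC·R_2/(R_1+R_2) = 20×18/86 = 4.19 V, R_Th = R_1‖R_2 = 14.2 kΩ.
Base-emitter loop: V_Th = I_B·R_Th + V_BE + (β+1)I_B·R_E, so I_B = (4.19 − 0.7) / (14.2 + 101×1.8) = 0.0178 mA.
I_C = β·I_B = 100×0.0178 = 1.78 mA, and I_E = (β+1)I_B = 1.8 mA.
V_CE = V_CC − I_C·R_C − I_E·R_E = 20 − 1.78×6.8 − 1.8×1.8 = 4.67 V.
V_CE = 4.67 V > 0.2 V confirms active-region operation.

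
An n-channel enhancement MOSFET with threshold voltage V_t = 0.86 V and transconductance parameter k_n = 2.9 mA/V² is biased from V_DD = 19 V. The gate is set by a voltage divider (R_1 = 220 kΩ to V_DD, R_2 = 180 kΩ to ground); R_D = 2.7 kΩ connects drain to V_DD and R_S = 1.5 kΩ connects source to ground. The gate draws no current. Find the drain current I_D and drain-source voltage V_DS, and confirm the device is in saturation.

I_D ≈ 4 mA, V_DS ≈ 2.1 V

V_G = V_DD·R_2/(R_1+R_2) = 19×180/400 = 8.55 V.
Assume saturation: I_D = (k_n/2)(V_GS − V_t)² with V_GS = V_G − I_D·R_S = 8.55 − 1.5·I_D.
Substituting gives 3.26·I_D² − 34.5·I_D + 85.7 = 0, with roots I_D = 4.02 or 6.54 mA.
The root I_D = 6.54 mA gives V_GS = -1.26 V ≤ V_t, so take I_D = 4.02 mA.
Then V_GS = 2.52 V and V_DS = V_DD − I_D(R_D+R_S) = 19 − 4.02×4.2 = 2.13 V.
Saturation requires V_DS ≥ V_GS − V_t = 1.66 V; 2.13 ≥ 1.66 ✓.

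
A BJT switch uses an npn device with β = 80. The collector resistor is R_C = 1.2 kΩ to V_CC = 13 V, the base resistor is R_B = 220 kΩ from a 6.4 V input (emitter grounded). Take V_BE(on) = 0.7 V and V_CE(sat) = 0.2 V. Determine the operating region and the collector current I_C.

active; I_C ≈ 2.1 mA

Assume active. Base-emitter loop: I_B = (V_BB − V_BE)/R_B = (6.4 − 0.7)/220 = 0.0259 mA.
I_C = β·I_B = 80×0.0259 = 2.07 mA.
V_CE = V_CC − I_C·R_C = 13 − 2.07×1.2 = 10.5 V > V_CE(sat), so the active-region assumption holds.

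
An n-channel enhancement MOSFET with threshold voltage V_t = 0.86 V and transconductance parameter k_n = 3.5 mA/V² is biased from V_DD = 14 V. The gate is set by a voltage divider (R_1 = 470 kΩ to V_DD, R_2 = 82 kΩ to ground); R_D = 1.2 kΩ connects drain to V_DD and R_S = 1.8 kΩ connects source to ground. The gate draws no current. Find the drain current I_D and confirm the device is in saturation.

V_G = V_DD·R_2/(R_1+R_2) = 14×82/552 = 2.08 V.
Assume saturation: I_D = (k_n/2)(V_GS − V_t)² with V_GS = V_G − I_D·R_S = 2.08 − 1.8·I_D.
Substituting gives 5.67·I_D² − 8.68·I_D + 2.6 = 0, with roots I_D = 0.409 or 1.12 mA.
The root I_D = 1.12 mA gives V_GS = 0.0591 V ≤ V_t, so take I_D = 0.409 mA.
Then V_GS = 1.34 V and V_DS = V_DD − I_D(R_D+R_S) = 14 − 0.409×3 = 12.8 V.
Saturation requires V_DS ≥ V_GS − V_t = 0.483 V; 12.8 ≥ 0.483 ✓.

I_D ≈ 0.41 mA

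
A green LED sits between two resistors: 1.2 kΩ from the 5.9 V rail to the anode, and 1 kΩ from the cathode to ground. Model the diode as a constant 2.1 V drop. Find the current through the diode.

The two resistors are in series with the diode, so KVL gives 5.9 = I·1.2 + 2.1 + I·1.
I = (5.9 − 2.1) / (1.2 + 1) kΩ = 3.8 / 2.2 = 1.73 mA.

I ≈ 1.7 mA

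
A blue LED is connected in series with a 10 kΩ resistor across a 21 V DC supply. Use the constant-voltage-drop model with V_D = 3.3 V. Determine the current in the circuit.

KVL around the loop: 21 = V_D + I·R = 3.3 + I × 10 kΩ.
So I = (21 − 3.3) / 10 kΩ = 17.7 / 10 = 1.77 mA.

I ≈ 1.8 mA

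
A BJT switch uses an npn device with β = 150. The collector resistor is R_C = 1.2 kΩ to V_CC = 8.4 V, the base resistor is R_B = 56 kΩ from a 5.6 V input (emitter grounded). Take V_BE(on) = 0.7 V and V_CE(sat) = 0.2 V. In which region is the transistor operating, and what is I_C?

Assume active: I_B = (5.6 − 0.7)/56 = 0.0875 mA, giving I_C = β·I_B = 13.1 mA.
But then V_CE = 8.4 − 13.1×1.2 = -7.35 V < V_CE(sat) = 0.2 V — impossible in the active region.
So the transistor is saturated. With V_CE = 0.2 V, I_C = (V_CC − 0.2)/R_C = 8.2/1.2 = 6.83 mA.
Check: β·I_B = 13.1 mA > I_C = 6.83 mA, confirming saturation.

saturation; I_C ≈ 6.8 mA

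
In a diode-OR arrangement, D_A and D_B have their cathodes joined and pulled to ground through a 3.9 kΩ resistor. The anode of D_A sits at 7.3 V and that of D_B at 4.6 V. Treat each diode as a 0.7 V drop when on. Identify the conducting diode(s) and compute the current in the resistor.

Assume both conduct. Then node N would need to be at both 7.3−0.7 = 6.6 V and 4.6−0.7 = 3.9 V, which is impossible.
Assume only D_A conducts: V_N = 7.3 − 0.7 = 6.6 V, so I_R = 6.6/3.9 = 1.69 mA.
Check D_B: its anode-to-cathode voltage is 4.6 − 6.6 = -2 V < 0.7 V, so it is off. The assumption is consistent.

Only D_A conducts; I_R ≈ 1.7 mA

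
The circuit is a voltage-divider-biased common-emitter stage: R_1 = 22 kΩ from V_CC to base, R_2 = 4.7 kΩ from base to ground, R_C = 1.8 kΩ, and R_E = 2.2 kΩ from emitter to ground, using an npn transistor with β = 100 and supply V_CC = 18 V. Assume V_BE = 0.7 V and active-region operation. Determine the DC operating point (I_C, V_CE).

Thevenize the base divider: V_Th = V_CC·R_2/(R_1+R_2) = 18×4.7/26.7 = 3.17 V, R_Th = R_1‖R_2 = 3.87 kΩ.
Base-emitter loop: V_Th = I_B·R_Th + V_BE + (β+1)I_B·R_E, so I_B = (3.17 − 0.7) / (3.87 + 101×2.2) = 0.0109 mA.
I_C = β·I_B = 100×0.0109 = 1.09 mA, and I_E = (β+1)I_B = 1.1 mA.
V_CE = V_CC − I_C·R_C − I_E·R_E = 18 − 1.09×1.8 − 1.1×2.2 = 13.6 V.
V_CE = 13.6 V > 0.2 V confirms active-region operation.

I_C ≈ 1.1 mA, V_CE ≈ 14 V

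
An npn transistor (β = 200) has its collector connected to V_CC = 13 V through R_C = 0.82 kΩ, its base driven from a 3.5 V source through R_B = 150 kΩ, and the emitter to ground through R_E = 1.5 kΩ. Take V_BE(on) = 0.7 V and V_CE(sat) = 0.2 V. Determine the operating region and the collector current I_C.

active; I_C ≈ 1.2 mA

Assume active. Base-emitter loop: I_B = (V_BB − V_BE)/(R_B + (β+1)R_E) = (3.5 − 0.7)/(150 + 201×1.5) = 0.0062 mA.
I_C = β·I_B = 200×0.0062 = 1.24 mA.
V_CE = V_CC − I_C·R_C − I_E·R_E = 13 − 1.24×0.82 − 1.25×1.5 = 10.1 V > V_CE(sat), so the active-region assumption holds.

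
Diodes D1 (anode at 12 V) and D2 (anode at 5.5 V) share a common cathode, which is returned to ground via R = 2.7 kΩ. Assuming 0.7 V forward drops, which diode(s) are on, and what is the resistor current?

Only D1 conducts; I_R ≈ 4.2 mA

Assume both conduct. Then node N would need to be at both 12−0.7 = 11.3 V and 5.5−0.7 = 4.8 V, which is impossible.
Assume only D1 conducts: V_N = 12 − 0.7 = 11.3 V, so I_R = 11.3/2.7 = 4.19 mA.
Check D2: its anode-to-cathode voltage is 5.5 − 11.3 = -5.8 V < 0.7 V, so it is off. The assumption is consistent.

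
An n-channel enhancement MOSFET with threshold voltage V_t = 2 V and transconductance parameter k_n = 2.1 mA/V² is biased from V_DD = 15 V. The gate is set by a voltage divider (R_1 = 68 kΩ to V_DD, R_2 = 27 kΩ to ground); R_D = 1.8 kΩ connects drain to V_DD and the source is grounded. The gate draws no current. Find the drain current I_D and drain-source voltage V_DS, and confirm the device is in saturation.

I_D ≈ 5.4 mA, V_DS ≈ 5.3 V

V_G = V_DD·R_2/(R_1+R_2) = 15×27/95 = 4.26 V. With the source grounded, V_GS = V_G = 4.26 V.
Assume saturation: I_D = (k_n/2)(V_GS − V_t)² = (2.1/2)×(4.26 − 2)² = 1.05×2.26² = 5.38 mA.
V_DS = V_DD − I_D·R_D = 15 − 5.38×1.8 = 5.32 V.
Saturation requires V_DS ≥ V_GS − V_t = 2.26 V; 5.32 ≥ 2.26 ✓.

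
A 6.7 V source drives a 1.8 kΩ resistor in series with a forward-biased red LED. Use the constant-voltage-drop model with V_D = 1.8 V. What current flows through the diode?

KVL around the loop: 6.7 = V_D + I·R = 1.8 + I × 1.8 kΩ.
So I = (6.7 − 1.8) / 1.8 kΩ = 4.9 / 1.8 = 2.72 mA.

I ≈ 2.7 mA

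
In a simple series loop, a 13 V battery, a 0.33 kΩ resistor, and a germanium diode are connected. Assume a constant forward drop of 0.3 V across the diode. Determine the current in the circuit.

KVL around the loop: 13 = V_D + I·R = 0.3 + I × 0.33 kΩ.
So I = (13 − 0.3) / 0.33 kΩ = 12.7 / 0.33 = 38.5 mA.

I ≈ 38 mA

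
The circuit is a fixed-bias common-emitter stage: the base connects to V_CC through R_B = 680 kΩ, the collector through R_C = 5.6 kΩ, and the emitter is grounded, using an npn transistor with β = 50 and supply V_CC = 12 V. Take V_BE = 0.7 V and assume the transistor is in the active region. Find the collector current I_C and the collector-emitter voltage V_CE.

Base loop: V_CC = I_B·R_B + V_BE, so I_B = (12 − 0.7)/680 kΩ = 0.0166 mA.
In the active region I_C = β·I_B = 50 × 0.0166 = 0.831 mA.
Collector loop: V_CE = V_CC − I_C·R_C = 12 − 0.831×5.6 = 7.35 V.
Since V_CE = 7.35 V > V_CE(sat) ≈ 0.2 V, the transistor is in the active region as assumed.

I_C ≈ 0.83 mA, V_CE ≈ 7.3 V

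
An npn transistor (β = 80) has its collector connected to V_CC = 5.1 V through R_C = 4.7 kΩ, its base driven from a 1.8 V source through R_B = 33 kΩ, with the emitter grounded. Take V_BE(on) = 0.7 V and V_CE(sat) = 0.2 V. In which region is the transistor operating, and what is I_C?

Assume active: I_B = (1.8 − 0.7)/33 = 0.0333 mA, giving I_C = β·I_B = 2.67 mA.
But then V_CE = 5.1 − 2.67×4.7 = -7.43 V < V_CE(sat) = 0.2 V — impossible in the active region.
So the transistor is saturated. With V_CE = 0.2 V, I_C = (V_CC − 0.2)/R_C = 4.9/4.7 = 1.04 mA.
Check: β·I_B = 2.67 mA > I_C = 1.04 mA, confirming saturation.

saturation; I_C ≈ 1 mA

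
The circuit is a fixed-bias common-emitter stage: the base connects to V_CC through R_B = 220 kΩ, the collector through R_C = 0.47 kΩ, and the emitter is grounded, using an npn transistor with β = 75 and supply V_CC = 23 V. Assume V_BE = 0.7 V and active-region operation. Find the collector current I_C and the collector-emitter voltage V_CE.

I_C ≈ 7.6 mA, V_CE ≈ 19 V

Base loop: V_CC = I_B·R_B + V_BE, so I_B = (23 − 0.7)/220 kΩ = 0.101 mA.
In the active region I_C = β·I_B = 75 × 0.101 = 7.6 mA.
Collector loop: V_CE = V_CC − I_C·R_C = 23 − 7.6×0.47 = 19.4 V.
Since V_CE = 19.4 V > V_CE(sat) ≈ 0.2 V, the transistor is in the active region as assumed.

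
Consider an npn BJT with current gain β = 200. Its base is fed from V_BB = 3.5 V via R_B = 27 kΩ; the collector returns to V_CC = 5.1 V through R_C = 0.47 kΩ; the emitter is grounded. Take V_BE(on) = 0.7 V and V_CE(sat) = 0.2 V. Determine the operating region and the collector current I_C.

Assume active: I_B = (3.5 − 0.7)/27 = 0.104 mA, giving I_C = β·I_B = 20.7 mA.
But then V_CE = 5.1 − 20.7×0.47 = -4.65 V < V_CE(sat) = 0.2 V — impossible in the active region.
So the transistor is saturated. With V_CE = 0.2 V, I_C = (V_CC − 0.2)/R_C = 4.9/0.47 = 10.4 mA.
Check: β·I_B = 20.7 mA > I_C = 10.4 mA, confirming saturation.

saturation; I_C ≈ 10 mA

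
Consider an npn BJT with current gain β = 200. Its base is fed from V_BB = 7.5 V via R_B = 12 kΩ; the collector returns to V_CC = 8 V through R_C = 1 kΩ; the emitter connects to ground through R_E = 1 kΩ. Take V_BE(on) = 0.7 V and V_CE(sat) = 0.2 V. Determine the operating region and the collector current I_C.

saturation; I_C ≈ 3.8 mA

Assume active: I_B = (7.5 − 0.7)/(12 + 201×1) = 0.0319 mA, I_C = β·I_B = 6.38 mA.
Then V_CE = 8 − 6.38×1 − 6.42×1 = -4.8 V < 0.2 V — the active assumption fails.
Re-solve with V_CE = 0.2 V. KCL at the emitter: V_E/R_E = (V_BB−0.7−V_E)/R_B + (V_CC−0.2−V_E)/R_C, giving V_E = 4.02 V.
I_C = (V_CC − 0.2 − V_E)/R_C = (7.8 − 4.02)/1 = 3.78 mA.
Check: I_B = (6.8 − 4.02)/12 = 0.232 mA, and β·I_B = 46.4 mA > I_C, confirming saturation.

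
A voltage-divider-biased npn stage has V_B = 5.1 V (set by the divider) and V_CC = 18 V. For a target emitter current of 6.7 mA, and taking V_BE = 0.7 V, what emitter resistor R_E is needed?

V_E = V_B − V_BE = 5.1 − 0.7 = 4.4 V.
R_E = V_E / I_E = 4.4 / 6.7 = 0.657 kΩ.

R_E ≈ 0.66 kΩ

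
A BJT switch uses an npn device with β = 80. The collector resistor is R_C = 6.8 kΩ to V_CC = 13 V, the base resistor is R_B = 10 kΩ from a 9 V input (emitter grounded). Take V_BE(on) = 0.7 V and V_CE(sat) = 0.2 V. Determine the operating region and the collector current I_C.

saturation; I_C ≈ 1.9 mA

Assume active: I_B = (9 − 0.7)/10 = 0.83 mA, giving I_C = β·I_B = 66.4 mA.
But then V_CE = 13 − 66.4×6.8 = -439 V < V_CE(sat) = 0.2 V — impossible in the active region.
So the transistor is saturated. With V_CE = 0.2 V, I_C = (V_CC − 0.2)/R_C = 12.8/6.8 = 1.88 mA.
Check: β·I_B = 66.4 mA > I_C = 1.88 mA, confirming saturation.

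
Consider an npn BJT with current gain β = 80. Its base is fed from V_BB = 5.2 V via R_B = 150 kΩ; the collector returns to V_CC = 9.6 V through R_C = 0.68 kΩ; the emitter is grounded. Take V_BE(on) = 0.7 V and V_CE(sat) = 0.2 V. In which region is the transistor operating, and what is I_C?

active; I_C ≈ 2.4 mA

Assume active. Base-emitter loop: I_B = (V_BB − V_BE)/R_B = (5.2 − 0.7)/150 = 0.03 mA.
I_C = β·I_B = 80×0.03 = 2.4 mA.
V_CE = V_CC − I_C·R_C = 9.6 − 2.4×0.68 = 7.97 V > V_CE(sat), so the active-region assumption holds.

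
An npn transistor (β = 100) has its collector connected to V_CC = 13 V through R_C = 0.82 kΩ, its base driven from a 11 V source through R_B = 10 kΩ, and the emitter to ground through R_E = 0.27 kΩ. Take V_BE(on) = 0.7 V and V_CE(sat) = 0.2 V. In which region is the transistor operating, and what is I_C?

saturation; I_C ≈ 12 mA

Assume active: I_B = (11 − 0.7)/(10 + 101×0.27) = 0.276 mA, I_C = β·I_B = 27.6 mA.
Then V_CE = 13 − 27.6×0.82 − 27.9×0.27 = -17.2 V < 0.2 V — the active assumption fails.
Re-solve with V_CE = 0.2 V. KCL at the emitter: V_E/R_E = (V_BB−0.7−V_E)/R_B + (V_CC−0.2−V_E)/R_C, giving V_E = 3.31 V.
I_C = (V_CC − 0.2 − V_E)/R_C = (12.8 − 3.31)/0.82 = 11.6 mA.
Check: I_B = (10.3 − 3.31)/10 = 0.699 mA, and β·I_B = 69.9 mA > I_C, confirming saturation.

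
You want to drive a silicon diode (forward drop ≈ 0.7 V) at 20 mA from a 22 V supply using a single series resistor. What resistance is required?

The resistor drops V_S − V_D = 22 − 0.7 = 21.3 V at 20 mA.
R = 21.3 V / 20 mA = 1.06 kΩ.

R ≈ 1.1 kΩ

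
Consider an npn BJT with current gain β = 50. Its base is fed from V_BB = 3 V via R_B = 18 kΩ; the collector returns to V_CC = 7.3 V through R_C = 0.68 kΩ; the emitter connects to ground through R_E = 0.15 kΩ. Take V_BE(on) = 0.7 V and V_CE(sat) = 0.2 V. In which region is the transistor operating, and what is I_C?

active; I_C ≈ 4.5 mA

Assume active. Base-emitter loop: I_B = (V_BB − V_BE)/(R_B + (β+1)R_E) = (3 − 0.7)/(18 + 51×0.15) = 0.0897 mA.
I_C = β·I_B = 50×0.0897 = 4.48 mA.
V_CE = V_CC − I_C·R_C − I_E·R_E = 7.3 − 4.48×0.68 − 4.57×0.15 = 3.57 V > V_CE(sat), so the active-region assumption holds.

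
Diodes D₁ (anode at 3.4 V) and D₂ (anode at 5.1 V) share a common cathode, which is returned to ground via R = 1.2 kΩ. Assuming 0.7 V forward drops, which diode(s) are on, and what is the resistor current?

Only D₂ conducts; I_R ≈ 3.7 mA

Assume both conduct. Then node N would need to be at both 3.4−0.7 = 2.7 V and 5.1−0.7 = 4.4 V, which is impossible.
Assume only D₂ conducts: V_N = 5.1 − 0.7 = 4.4 V, so I_R = 4.4/1.2 = 3.67 mA.
Check D₁: its anode-to-cathode voltage is 3.4 − 4.4 = -1 V < 0.7 V, so it is off. The assumption is consistent.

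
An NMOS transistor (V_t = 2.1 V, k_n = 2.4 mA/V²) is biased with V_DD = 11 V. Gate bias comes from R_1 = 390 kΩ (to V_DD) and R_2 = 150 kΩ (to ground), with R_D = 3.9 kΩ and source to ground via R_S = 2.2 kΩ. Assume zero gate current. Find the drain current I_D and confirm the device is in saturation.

I_D ≈ 0.23 mA

V_G = V_DD·R_2/(R_1+R_2) = 11×150/540 = 3.06 V.
Assume saturation: I_D = (k_n/2)(V_GS − V_t)² with V_GS = V_G − I_D·R_S = 3.06 − 2.2·I_D.
Substituting gives 5.81·I_D² − 6.05·I_D + 1.1 = 0, with roots I_D = 0.234 or 0.807 mA.
The root I_D = 0.807 mA gives V_GS = 1.28 V ≤ V_t, so take I_D = 0.234 mA.
Then V_GS = 2.54 V and V_DS = V_DD − I_D(R_D+R_S) = 11 − 0.234×6.1 = 9.57 V.
Saturation requires V_DS ≥ V_GS − V_t = 0.441 V; 9.57 ≥ 0.441 ✓.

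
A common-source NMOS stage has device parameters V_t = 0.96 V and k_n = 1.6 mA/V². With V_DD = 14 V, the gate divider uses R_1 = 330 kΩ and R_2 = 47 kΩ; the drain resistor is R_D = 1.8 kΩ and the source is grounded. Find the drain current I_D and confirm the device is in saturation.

I_D ≈ 0.49 mA

V_G = V_DD·R_2/(R_1+R_2) = 14×47/377 = 1.75 V. With the source grounded, V_GS = V_G = 1.75 V.
Assume saturation: I_D = (k_n/2)(V_GS − V_t)² = (1.6/2)×(1.75 − 0.96)² = 0.8×0.785² = 0.493 mA.
V_DS = V_DD − I_D·R_D = 14 − 0.493×1.8 = 13.1 V.
Saturation requires V_DS ≥ V_GS − V_t = 0.785 V; 13.1 ≥ 0.785 ✓.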